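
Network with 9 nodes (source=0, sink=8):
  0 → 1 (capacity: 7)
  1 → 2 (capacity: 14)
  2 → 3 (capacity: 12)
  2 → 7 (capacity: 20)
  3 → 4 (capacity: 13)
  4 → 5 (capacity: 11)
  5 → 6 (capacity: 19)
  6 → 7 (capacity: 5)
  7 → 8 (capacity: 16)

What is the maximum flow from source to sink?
Maximum flow = 7

Max flow: 7

Flow assignment:
  0 → 1: 7/7
  1 → 2: 7/14
  2 → 7: 7/20
  7 → 8: 7/16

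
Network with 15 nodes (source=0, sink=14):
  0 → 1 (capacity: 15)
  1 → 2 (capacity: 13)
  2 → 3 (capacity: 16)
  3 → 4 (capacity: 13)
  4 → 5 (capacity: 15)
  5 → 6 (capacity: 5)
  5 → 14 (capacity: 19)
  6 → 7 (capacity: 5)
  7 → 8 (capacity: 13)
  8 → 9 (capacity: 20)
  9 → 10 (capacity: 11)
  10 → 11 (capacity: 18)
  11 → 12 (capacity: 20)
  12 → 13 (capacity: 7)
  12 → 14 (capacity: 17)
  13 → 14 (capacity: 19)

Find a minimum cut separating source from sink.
Min cut value = 13, edges: (3,4)

Min cut value: 13
Partition: S = [0, 1, 2, 3], T = [4, 5, 6, 7, 8, 9, 10, 11, 12, 13, 14]
Cut edges: (3,4)

By max-flow min-cut theorem, max flow = min cut = 13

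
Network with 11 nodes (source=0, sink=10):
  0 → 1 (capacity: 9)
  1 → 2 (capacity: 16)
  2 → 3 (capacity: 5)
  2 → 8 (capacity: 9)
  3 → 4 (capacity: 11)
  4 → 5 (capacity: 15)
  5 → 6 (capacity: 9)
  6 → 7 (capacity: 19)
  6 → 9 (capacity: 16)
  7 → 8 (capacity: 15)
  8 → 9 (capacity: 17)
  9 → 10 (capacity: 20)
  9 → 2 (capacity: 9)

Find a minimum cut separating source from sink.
Min cut value = 9, edges: (0,1)

Min cut value: 9
Partition: S = [0], T = [1, 2, 3, 4, 5, 6, 7, 8, 9, 10]
Cut edges: (0,1)

By max-flow min-cut theorem, max flow = min cut = 9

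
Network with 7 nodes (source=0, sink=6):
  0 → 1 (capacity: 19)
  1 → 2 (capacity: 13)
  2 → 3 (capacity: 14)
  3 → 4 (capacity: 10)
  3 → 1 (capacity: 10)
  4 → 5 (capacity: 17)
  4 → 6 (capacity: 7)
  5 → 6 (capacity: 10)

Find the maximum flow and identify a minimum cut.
Max flow = 10, Min cut edges: (3,4)

Maximum flow: 10
Minimum cut: (3,4)
Partition: S = [0, 1, 2, 3], T = [4, 5, 6]

Max-flow min-cut theorem verified: both equal 10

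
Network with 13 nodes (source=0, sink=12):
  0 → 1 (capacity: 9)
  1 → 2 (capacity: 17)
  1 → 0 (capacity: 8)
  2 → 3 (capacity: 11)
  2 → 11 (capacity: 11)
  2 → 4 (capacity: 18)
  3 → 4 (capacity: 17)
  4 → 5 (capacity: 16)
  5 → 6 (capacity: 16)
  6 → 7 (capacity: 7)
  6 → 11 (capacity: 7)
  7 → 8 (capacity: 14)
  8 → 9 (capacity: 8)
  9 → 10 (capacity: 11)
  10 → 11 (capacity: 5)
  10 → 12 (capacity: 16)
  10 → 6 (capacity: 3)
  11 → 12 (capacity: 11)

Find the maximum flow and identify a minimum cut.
Max flow = 9, Min cut edges: (0,1)

Maximum flow: 9
Minimum cut: (0,1)
Partition: S = [0], T = [1, 2, 3, 4, 5, 6, 7, 8, 9, 10, 11, 12]

Max-flow min-cut theorem verified: both equal 9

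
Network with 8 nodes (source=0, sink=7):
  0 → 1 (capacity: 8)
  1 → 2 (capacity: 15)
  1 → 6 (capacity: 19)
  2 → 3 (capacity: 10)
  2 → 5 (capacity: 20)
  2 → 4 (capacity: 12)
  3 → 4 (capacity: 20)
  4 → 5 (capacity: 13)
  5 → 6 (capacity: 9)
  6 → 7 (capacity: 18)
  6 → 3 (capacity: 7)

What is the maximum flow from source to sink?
Maximum flow = 8

Max flow: 8

Flow assignment:
  0 → 1: 8/8
  1 → 6: 8/19
  6 → 7: 8/18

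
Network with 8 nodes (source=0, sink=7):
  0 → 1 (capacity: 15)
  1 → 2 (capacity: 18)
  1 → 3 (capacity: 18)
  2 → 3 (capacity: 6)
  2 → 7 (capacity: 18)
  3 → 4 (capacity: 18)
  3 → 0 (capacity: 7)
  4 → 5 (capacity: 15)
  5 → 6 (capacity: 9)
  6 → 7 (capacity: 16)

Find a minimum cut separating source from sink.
Min cut value = 15, edges: (0,1)

Min cut value: 15
Partition: S = [0], T = [1, 2, 3, 4, 5, 6, 7]
Cut edges: (0,1)

By max-flow min-cut theorem, max flow = min cut = 15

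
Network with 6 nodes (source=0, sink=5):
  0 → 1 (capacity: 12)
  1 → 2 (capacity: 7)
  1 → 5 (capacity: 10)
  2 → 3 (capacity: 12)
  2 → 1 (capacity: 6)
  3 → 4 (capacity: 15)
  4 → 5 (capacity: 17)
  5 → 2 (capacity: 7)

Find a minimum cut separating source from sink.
Min cut value = 12, edges: (0,1)

Min cut value: 12
Partition: S = [0], T = [1, 2, 3, 4, 5]
Cut edges: (0,1)

By max-flow min-cut theorem, max flow = min cut = 12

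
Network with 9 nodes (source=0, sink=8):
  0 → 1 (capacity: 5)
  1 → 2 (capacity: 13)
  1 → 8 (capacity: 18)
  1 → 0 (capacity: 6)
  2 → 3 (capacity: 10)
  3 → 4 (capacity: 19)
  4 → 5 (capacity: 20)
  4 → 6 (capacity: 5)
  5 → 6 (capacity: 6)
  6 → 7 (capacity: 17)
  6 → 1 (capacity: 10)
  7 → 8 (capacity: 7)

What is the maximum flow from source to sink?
Maximum flow = 5

Max flow: 5

Flow assignment:
  0 → 1: 5/5
  1 → 8: 5/18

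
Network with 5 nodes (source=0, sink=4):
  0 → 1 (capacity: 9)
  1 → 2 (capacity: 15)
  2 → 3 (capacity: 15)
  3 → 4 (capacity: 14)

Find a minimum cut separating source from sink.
Min cut value = 9, edges: (0,1)

Min cut value: 9
Partition: S = [0], T = [1, 2, 3, 4]
Cut edges: (0,1)

By max-flow min-cut theorem, max flow = min cut = 9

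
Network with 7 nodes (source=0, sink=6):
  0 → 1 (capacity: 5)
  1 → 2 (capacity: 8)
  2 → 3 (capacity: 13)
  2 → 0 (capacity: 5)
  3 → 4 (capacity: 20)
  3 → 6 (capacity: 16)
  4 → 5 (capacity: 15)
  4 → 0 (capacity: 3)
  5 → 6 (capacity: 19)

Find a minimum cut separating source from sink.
Min cut value = 5, edges: (0,1)

Min cut value: 5
Partition: S = [0], T = [1, 2, 3, 4, 5, 6]
Cut edges: (0,1)

By max-flow min-cut theorem, max flow = min cut = 5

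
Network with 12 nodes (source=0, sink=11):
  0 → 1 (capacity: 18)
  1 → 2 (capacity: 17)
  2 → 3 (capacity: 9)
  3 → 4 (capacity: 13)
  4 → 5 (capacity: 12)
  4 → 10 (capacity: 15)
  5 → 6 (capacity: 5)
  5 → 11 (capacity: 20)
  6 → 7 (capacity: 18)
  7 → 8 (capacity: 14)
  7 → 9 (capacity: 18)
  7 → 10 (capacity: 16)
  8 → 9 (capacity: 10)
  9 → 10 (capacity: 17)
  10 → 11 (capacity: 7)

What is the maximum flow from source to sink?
Maximum flow = 9

Max flow: 9

Flow assignment:
  0 → 1: 9/18
  1 → 2: 9/17
  2 → 3: 9/9
  3 → 4: 9/13
  4 → 5: 9/12
  5 → 11: 9/20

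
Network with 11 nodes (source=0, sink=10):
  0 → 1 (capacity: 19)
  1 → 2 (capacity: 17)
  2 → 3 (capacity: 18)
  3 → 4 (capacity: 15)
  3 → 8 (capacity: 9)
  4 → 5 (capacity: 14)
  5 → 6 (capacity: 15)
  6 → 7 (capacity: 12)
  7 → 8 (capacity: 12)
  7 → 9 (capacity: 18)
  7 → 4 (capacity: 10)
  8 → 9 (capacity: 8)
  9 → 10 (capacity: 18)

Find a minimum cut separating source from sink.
Min cut value = 17, edges: (1,2)

Min cut value: 17
Partition: S = [0, 1], T = [2, 3, 4, 5, 6, 7, 8, 9, 10]
Cut edges: (1,2)

By max-flow min-cut theorem, max flow = min cut = 17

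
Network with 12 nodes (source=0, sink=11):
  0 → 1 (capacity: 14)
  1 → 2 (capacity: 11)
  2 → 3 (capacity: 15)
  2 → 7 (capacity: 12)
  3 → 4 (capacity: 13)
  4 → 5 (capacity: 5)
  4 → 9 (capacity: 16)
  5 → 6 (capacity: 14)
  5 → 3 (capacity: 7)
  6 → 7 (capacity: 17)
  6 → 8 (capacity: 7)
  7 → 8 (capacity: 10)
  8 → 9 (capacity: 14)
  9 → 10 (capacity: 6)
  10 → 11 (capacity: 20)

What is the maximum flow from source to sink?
Maximum flow = 6

Max flow: 6

Flow assignment:
  0 → 1: 6/14
  1 → 2: 6/11
  2 → 3: 6/15
  3 → 4: 6/13
  4 → 9: 6/16
  9 → 10: 6/6
  10 → 11: 6/20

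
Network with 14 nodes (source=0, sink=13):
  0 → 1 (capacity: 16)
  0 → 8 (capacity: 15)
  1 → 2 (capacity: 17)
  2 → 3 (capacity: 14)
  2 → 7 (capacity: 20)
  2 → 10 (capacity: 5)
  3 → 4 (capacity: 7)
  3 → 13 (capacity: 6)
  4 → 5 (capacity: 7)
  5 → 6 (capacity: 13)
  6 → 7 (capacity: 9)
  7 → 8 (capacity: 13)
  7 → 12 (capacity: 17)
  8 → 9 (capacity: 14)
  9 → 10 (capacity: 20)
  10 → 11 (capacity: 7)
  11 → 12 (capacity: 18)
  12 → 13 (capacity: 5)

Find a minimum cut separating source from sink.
Min cut value = 11, edges: (3,13), (12,13)

Min cut value: 11
Partition: S = [0, 1, 2, 3, 4, 5, 6, 7, 8, 9, 10, 11, 12], T = [13]
Cut edges: (3,13), (12,13)

By max-flow min-cut theorem, max flow = min cut = 11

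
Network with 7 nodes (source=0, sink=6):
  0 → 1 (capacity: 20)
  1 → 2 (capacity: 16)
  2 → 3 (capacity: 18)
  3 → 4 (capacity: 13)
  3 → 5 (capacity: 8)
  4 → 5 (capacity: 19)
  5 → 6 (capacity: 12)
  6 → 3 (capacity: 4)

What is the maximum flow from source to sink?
Maximum flow = 12

Max flow: 12

Flow assignment:
  0 → 1: 12/20
  1 → 2: 12/16
  2 → 3: 12/18
  3 → 4: 4/13
  3 → 5: 8/8
  4 → 5: 4/19
  5 → 6: 12/12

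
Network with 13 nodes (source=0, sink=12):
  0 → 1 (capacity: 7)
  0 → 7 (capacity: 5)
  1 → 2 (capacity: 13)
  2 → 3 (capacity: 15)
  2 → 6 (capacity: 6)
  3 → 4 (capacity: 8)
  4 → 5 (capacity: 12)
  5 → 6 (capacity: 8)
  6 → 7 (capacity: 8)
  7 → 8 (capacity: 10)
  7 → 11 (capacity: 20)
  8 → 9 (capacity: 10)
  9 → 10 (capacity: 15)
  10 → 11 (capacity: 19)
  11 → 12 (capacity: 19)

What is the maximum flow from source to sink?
Maximum flow = 12

Max flow: 12

Flow assignment:
  0 → 1: 7/7
  0 → 7: 5/5
  1 → 2: 7/13
  2 → 3: 1/15
  2 → 6: 6/6
  3 → 4: 1/8
  4 → 5: 1/12
  5 → 6: 1/8
  6 → 7: 7/8
  7 → 11: 12/20
  11 → 12: 12/19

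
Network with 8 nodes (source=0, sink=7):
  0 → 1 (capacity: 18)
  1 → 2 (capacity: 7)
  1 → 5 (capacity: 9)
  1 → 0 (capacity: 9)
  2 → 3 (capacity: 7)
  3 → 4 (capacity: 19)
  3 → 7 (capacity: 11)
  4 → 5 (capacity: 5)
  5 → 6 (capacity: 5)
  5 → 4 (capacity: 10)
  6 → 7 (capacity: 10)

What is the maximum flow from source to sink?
Maximum flow = 12

Max flow: 12

Flow assignment:
  0 → 1: 12/18
  1 → 2: 7/7
  1 → 5: 5/9
  2 → 3: 7/7
  3 → 7: 7/11
  5 → 6: 5/5
  6 → 7: 5/10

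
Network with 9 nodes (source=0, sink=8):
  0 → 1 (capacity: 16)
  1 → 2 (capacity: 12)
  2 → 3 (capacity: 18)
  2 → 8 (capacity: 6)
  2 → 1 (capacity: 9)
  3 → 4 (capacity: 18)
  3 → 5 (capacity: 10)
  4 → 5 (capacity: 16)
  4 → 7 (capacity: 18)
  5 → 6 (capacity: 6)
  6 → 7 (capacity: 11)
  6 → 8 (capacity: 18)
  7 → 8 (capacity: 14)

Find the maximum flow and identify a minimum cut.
Max flow = 12, Min cut edges: (1,2)

Maximum flow: 12
Minimum cut: (1,2)
Partition: S = [0, 1], T = [2, 3, 4, 5, 6, 7, 8]

Max-flow min-cut theorem verified: both equal 12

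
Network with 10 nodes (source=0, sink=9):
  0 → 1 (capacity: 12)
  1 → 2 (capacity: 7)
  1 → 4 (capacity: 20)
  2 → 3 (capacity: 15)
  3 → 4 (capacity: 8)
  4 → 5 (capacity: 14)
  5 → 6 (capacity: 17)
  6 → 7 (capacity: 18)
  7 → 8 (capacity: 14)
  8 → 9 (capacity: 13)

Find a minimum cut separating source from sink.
Min cut value = 12, edges: (0,1)

Min cut value: 12
Partition: S = [0], T = [1, 2, 3, 4, 5, 6, 7, 8, 9]
Cut edges: (0,1)

By max-flow min-cut theorem, max flow = min cut = 12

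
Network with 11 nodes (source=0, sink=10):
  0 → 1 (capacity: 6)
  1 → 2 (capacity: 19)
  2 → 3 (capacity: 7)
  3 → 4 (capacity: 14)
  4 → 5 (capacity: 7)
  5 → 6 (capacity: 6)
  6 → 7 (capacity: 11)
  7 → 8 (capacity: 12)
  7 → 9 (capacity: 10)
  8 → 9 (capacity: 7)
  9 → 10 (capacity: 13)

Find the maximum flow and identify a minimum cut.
Max flow = 6, Min cut edges: (5,6)

Maximum flow: 6
Minimum cut: (5,6)
Partition: S = [0, 1, 2, 3, 4, 5], T = [6, 7, 8, 9, 10]

Max-flow min-cut theorem verified: both equal 6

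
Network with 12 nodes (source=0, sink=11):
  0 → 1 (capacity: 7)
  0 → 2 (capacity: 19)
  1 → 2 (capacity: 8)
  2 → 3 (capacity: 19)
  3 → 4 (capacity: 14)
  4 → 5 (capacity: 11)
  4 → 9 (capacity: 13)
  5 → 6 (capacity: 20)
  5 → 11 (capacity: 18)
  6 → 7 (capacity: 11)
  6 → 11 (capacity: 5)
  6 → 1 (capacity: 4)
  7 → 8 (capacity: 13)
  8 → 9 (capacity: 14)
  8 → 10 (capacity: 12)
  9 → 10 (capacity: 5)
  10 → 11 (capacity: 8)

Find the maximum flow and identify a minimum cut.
Max flow = 14, Min cut edges: (3,4)

Maximum flow: 14
Minimum cut: (3,4)
Partition: S = [0, 1, 2, 3], T = [4, 5, 6, 7, 8, 9, 10, 11]

Max-flow min-cut theorem verified: both equal 14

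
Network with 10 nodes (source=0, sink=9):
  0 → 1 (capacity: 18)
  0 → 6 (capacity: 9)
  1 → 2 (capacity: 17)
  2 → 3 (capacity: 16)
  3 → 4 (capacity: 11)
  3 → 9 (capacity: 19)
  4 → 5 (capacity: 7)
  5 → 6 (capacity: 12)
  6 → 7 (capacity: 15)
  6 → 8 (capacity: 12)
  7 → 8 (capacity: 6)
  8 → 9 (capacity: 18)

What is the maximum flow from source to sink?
Maximum flow = 25

Max flow: 25

Flow assignment:
  0 → 1: 16/18
  0 → 6: 9/9
  1 → 2: 16/17
  2 → 3: 16/16
  3 → 9: 16/19
  6 → 8: 9/12
  8 → 9: 9/18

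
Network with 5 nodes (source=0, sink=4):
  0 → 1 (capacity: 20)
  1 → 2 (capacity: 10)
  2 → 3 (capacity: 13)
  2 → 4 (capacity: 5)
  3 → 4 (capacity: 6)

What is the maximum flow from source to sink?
Maximum flow = 10

Max flow: 10

Flow assignment:
  0 → 1: 10/20
  1 → 2: 10/10
  2 → 3: 5/13
  2 → 4: 5/5
  3 → 4: 5/6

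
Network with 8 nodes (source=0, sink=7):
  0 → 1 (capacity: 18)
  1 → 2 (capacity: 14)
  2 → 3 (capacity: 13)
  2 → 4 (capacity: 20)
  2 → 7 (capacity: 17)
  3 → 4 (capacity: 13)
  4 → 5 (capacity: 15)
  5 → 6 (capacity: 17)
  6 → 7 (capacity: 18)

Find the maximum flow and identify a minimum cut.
Max flow = 14, Min cut edges: (1,2)

Maximum flow: 14
Minimum cut: (1,2)
Partition: S = [0, 1], T = [2, 3, 4, 5, 6, 7]

Max-flow min-cut theorem verified: both equal 14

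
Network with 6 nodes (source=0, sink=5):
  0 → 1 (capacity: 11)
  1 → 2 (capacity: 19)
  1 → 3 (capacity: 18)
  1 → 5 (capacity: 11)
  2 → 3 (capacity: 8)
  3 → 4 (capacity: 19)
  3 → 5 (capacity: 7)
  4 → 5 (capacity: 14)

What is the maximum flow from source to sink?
Maximum flow = 11

Max flow: 11

Flow assignment:
  0 → 1: 11/11
  1 → 5: 11/11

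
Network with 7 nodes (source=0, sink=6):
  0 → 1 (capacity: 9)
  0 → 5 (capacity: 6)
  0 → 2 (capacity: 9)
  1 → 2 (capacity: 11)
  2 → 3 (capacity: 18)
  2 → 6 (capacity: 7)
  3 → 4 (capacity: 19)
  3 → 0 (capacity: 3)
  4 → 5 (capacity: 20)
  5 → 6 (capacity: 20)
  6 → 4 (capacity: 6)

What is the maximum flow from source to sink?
Maximum flow = 24

Max flow: 24

Flow assignment:
  0 → 1: 9/9
  0 → 5: 6/6
  0 → 2: 9/9
  1 → 2: 9/11
  2 → 3: 11/18
  2 → 6: 7/7
  3 → 4: 11/19
  4 → 5: 11/20
  5 → 6: 17/20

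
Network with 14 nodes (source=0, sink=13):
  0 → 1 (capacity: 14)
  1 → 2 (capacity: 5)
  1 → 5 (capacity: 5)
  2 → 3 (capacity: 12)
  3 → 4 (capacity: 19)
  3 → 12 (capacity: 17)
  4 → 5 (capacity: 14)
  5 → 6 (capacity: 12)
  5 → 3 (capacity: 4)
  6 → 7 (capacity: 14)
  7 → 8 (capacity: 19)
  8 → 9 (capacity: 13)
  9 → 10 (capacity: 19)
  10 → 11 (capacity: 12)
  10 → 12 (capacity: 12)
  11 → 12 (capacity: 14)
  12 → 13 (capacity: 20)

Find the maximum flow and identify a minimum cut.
Max flow = 10, Min cut edges: (1,2), (1,5)

Maximum flow: 10
Minimum cut: (1,2), (1,5)
Partition: S = [0, 1], T = [2, 3, 4, 5, 6, 7, 8, 9, 10, 11, 12, 13]

Max-flow min-cut theorem verified: both equal 10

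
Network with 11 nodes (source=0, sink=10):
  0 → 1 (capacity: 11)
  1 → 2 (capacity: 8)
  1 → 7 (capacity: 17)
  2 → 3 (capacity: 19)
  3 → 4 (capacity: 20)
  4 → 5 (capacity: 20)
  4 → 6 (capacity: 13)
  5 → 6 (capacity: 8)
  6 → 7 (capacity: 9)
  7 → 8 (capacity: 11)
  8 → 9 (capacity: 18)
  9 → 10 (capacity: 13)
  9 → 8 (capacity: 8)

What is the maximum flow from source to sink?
Maximum flow = 11

Max flow: 11

Flow assignment:
  0 → 1: 11/11
  1 → 7: 11/17
  7 → 8: 11/11
  8 → 9: 11/18
  9 → 10: 11/13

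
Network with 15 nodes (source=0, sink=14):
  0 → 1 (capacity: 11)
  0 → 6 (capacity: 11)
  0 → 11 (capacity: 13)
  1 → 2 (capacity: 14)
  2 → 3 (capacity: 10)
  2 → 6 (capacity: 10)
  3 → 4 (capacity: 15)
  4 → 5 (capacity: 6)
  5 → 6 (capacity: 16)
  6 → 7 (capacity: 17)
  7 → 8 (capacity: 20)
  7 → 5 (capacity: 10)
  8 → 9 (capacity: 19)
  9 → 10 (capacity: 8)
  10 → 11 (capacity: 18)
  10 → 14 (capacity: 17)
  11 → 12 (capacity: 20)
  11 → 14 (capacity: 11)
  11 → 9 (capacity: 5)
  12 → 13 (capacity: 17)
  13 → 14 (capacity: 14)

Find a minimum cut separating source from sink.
Min cut value = 21, edges: (0,11), (9,10)

Min cut value: 21
Partition: S = [0, 1, 2, 3, 4, 5, 6, 7, 8, 9], T = [10, 11, 12, 13, 14]
Cut edges: (0,11), (9,10)

By max-flow min-cut theorem, max flow = min cut = 21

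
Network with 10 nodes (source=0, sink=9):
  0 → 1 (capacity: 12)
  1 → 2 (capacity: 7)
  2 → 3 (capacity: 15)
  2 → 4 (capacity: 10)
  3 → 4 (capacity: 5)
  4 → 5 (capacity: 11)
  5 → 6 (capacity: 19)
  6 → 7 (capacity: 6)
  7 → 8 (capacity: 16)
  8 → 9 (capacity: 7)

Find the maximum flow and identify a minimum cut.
Max flow = 6, Min cut edges: (6,7)

Maximum flow: 6
Minimum cut: (6,7)
Partition: S = [0, 1, 2, 3, 4, 5, 6], T = [7, 8, 9]

Max-flow min-cut theorem verified: both equal 6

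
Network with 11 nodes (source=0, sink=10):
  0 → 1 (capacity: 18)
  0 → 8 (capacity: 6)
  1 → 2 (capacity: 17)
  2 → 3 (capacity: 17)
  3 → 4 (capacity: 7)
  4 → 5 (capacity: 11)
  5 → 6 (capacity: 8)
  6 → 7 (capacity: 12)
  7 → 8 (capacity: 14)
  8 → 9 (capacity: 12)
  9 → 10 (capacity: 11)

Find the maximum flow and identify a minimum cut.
Max flow = 11, Min cut edges: (9,10)

Maximum flow: 11
Minimum cut: (9,10)
Partition: S = [0, 1, 2, 3, 4, 5, 6, 7, 8, 9], T = [10]

Max-flow min-cut theorem verified: both equal 11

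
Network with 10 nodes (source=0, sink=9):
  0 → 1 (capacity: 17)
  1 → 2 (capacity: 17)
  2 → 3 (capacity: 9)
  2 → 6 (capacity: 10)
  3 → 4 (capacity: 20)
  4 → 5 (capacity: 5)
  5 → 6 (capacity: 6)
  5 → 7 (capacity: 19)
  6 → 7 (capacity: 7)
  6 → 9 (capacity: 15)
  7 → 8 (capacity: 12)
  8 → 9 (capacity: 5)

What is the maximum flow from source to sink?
Maximum flow = 15

Max flow: 15

Flow assignment:
  0 → 1: 15/17
  1 → 2: 15/17
  2 → 3: 5/9
  2 → 6: 10/10
  3 → 4: 5/20
  4 → 5: 5/5
  5 → 6: 5/6
  6 → 9: 15/15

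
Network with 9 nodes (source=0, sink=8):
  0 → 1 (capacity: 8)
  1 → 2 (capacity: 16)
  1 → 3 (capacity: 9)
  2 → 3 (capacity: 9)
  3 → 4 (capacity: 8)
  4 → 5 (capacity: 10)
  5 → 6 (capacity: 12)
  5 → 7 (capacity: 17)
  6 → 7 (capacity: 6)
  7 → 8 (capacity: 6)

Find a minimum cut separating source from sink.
Min cut value = 6, edges: (7,8)

Min cut value: 6
Partition: S = [0, 1, 2, 3, 4, 5, 6, 7], T = [8]
Cut edges: (7,8)

By max-flow min-cut theorem, max flow = min cut = 6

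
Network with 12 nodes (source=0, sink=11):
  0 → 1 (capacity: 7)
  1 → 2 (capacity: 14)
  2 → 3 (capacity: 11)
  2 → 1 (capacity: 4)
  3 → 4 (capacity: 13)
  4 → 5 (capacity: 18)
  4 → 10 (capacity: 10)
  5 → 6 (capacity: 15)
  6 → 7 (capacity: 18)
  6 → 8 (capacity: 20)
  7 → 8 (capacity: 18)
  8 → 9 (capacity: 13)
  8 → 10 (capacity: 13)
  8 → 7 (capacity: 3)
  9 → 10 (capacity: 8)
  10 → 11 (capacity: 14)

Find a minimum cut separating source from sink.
Min cut value = 7, edges: (0,1)

Min cut value: 7
Partition: S = [0], T = [1, 2, 3, 4, 5, 6, 7, 8, 9, 10, 11]
Cut edges: (0,1)

By max-flow min-cut theorem, max flow = min cut = 7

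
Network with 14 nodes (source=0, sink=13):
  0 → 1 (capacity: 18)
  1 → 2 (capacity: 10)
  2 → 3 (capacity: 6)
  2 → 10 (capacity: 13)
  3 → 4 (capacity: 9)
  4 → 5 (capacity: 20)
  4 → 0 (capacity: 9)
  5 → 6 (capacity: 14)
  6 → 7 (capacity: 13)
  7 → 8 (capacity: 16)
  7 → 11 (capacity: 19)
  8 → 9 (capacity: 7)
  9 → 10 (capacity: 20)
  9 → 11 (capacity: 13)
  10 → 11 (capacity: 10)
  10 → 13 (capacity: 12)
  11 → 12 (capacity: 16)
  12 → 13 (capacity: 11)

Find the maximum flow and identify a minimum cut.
Max flow = 10, Min cut edges: (1,2)

Maximum flow: 10
Minimum cut: (1,2)
Partition: S = [0, 1], T = [2, 3, 4, 5, 6, 7, 8, 9, 10, 11, 12, 13]

Max-flow min-cut theorem verified: both equal 10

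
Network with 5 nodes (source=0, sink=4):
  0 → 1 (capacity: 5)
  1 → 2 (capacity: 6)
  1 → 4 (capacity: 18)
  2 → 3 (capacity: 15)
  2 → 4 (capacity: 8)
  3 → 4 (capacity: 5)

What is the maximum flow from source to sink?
Maximum flow = 5

Max flow: 5

Flow assignment:
  0 → 1: 5/5
  1 → 4: 5/18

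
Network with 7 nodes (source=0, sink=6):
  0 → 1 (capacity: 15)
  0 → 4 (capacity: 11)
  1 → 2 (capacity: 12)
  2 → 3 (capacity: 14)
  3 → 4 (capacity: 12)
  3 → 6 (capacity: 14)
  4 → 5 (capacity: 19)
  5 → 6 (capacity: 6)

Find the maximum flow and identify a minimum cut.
Max flow = 18, Min cut edges: (1,2), (5,6)

Maximum flow: 18
Minimum cut: (1,2), (5,6)
Partition: S = [0, 1, 4, 5], T = [2, 3, 6]

Max-flow min-cut theorem verified: both equal 18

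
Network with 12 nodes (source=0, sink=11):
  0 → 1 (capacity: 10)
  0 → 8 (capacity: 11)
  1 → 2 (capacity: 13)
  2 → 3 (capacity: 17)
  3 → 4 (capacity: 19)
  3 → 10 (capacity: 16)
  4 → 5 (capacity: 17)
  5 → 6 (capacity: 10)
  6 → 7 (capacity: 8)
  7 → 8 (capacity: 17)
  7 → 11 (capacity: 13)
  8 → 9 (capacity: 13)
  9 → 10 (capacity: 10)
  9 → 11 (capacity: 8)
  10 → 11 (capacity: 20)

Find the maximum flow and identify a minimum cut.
Max flow = 21, Min cut edges: (0,1), (0,8)

Maximum flow: 21
Minimum cut: (0,1), (0,8)
Partition: S = [0], T = [1, 2, 3, 4, 5, 6, 7, 8, 9, 10, 11]

Max-flow min-cut theorem verified: both equal 21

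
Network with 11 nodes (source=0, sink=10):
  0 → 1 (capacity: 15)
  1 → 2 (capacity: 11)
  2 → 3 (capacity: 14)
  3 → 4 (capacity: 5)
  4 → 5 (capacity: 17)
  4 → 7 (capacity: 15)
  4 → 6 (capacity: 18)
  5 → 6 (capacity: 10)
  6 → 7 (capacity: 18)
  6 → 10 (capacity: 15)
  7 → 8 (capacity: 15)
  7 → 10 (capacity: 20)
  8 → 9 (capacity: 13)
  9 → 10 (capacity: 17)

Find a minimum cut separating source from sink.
Min cut value = 5, edges: (3,4)

Min cut value: 5
Partition: S = [0, 1, 2, 3], T = [4, 5, 6, 7, 8, 9, 10]
Cut edges: (3,4)

By max-flow min-cut theorem, max flow = min cut = 5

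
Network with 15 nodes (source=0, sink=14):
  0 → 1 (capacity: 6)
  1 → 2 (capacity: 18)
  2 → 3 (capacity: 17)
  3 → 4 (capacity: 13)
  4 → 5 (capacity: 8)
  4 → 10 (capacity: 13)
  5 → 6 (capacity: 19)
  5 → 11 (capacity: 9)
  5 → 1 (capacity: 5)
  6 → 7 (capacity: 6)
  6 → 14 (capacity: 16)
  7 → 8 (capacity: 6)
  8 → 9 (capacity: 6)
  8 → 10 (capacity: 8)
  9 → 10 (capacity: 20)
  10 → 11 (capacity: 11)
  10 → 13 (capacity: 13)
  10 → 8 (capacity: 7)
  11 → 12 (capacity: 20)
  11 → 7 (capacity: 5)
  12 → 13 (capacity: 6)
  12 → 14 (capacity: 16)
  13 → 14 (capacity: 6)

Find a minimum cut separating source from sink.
Min cut value = 6, edges: (0,1)

Min cut value: 6
Partition: S = [0], T = [1, 2, 3, 4, 5, 6, 7, 8, 9, 10, 11, 12, 13, 14]
Cut edges: (0,1)

By max-flow min-cut theorem, max flow = min cut = 6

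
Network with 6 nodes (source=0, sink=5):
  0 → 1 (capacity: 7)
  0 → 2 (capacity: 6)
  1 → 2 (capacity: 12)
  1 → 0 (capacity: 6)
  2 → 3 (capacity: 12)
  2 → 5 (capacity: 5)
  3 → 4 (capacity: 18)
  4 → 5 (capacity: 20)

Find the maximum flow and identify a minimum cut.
Max flow = 13, Min cut edges: (0,1), (0,2)

Maximum flow: 13
Minimum cut: (0,1), (0,2)
Partition: S = [0], T = [1, 2, 3, 4, 5]

Max-flow min-cut theorem verified: both equal 13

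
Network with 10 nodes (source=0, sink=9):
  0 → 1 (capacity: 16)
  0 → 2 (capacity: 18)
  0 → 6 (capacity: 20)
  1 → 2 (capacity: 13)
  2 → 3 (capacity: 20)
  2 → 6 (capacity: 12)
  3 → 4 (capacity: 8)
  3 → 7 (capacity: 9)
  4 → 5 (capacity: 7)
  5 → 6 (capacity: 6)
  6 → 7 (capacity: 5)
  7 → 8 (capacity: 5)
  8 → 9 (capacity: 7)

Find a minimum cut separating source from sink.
Min cut value = 5, edges: (7,8)

Min cut value: 5
Partition: S = [0, 1, 2, 3, 4, 5, 6, 7], T = [8, 9]
Cut edges: (7,8)

By max-flow min-cut theorem, max flow = min cut = 5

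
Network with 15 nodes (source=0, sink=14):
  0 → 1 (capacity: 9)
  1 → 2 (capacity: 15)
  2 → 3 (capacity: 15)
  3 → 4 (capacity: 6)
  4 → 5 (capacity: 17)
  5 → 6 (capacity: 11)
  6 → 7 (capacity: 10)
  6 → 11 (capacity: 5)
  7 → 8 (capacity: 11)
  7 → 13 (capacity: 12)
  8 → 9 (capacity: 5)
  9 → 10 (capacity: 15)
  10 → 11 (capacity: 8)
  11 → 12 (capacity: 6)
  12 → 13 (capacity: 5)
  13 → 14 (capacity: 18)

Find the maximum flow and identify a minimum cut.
Max flow = 6, Min cut edges: (3,4)

Maximum flow: 6
Minimum cut: (3,4)
Partition: S = [0, 1, 2, 3], T = [4, 5, 6, 7, 8, 9, 10, 11, 12, 13, 14]

Max-flow min-cut theorem verified: both equal 6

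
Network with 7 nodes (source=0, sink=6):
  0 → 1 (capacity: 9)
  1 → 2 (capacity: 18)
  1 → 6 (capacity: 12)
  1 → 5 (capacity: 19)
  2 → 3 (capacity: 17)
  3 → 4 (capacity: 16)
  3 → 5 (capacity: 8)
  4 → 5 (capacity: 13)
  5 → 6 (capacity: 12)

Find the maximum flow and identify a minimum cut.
Max flow = 9, Min cut edges: (0,1)

Maximum flow: 9
Minimum cut: (0,1)
Partition: S = [0], T = [1, 2, 3, 4, 5, 6]

Max-flow min-cut theorem verified: both equal 9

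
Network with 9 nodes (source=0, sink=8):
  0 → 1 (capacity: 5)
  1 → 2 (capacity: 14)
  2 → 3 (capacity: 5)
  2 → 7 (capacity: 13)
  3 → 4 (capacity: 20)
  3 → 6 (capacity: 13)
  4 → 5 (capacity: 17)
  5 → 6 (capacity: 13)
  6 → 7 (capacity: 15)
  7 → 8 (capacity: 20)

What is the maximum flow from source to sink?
Maximum flow = 5

Max flow: 5

Flow assignment:
  0 → 1: 5/5
  1 → 2: 5/14
  2 → 7: 5/13
  7 → 8: 5/20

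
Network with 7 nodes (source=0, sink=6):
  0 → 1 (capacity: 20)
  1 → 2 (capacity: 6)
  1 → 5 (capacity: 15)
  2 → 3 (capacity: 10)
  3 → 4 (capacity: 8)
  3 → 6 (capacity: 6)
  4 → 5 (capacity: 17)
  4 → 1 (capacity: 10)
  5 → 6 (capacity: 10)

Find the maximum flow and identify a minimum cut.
Max flow = 16, Min cut edges: (3,6), (5,6)

Maximum flow: 16
Minimum cut: (3,6), (5,6)
Partition: S = [0, 1, 2, 3, 4, 5], T = [6]

Max-flow min-cut theorem verified: both equal 16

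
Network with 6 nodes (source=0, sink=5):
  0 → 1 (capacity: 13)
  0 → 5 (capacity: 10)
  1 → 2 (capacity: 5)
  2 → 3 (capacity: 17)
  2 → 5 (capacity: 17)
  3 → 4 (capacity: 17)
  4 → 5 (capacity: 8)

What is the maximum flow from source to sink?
Maximum flow = 15

Max flow: 15

Flow assignment:
  0 → 1: 5/13
  0 → 5: 10/10
  1 → 2: 5/5
  2 → 5: 5/17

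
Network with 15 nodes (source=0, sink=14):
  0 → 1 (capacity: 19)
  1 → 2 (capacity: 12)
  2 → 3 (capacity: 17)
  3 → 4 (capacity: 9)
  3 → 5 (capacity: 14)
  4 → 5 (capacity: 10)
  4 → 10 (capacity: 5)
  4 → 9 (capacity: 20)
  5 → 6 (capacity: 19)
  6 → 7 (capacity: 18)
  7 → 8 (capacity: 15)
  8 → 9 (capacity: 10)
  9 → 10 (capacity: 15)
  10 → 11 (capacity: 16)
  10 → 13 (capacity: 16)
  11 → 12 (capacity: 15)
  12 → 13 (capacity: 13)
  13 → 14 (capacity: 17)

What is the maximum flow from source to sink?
Maximum flow = 12

Max flow: 12

Flow assignment:
  0 → 1: 12/19
  1 → 2: 12/12
  2 → 3: 12/17
  3 → 4: 9/9
  3 → 5: 3/14
  4 → 10: 5/5
  4 → 9: 4/20
  5 → 6: 3/19
  6 → 7: 3/18
  7 → 8: 3/15
  8 → 9: 3/10
  9 → 10: 7/15
  10 → 13: 12/16
  13 → 14: 12/17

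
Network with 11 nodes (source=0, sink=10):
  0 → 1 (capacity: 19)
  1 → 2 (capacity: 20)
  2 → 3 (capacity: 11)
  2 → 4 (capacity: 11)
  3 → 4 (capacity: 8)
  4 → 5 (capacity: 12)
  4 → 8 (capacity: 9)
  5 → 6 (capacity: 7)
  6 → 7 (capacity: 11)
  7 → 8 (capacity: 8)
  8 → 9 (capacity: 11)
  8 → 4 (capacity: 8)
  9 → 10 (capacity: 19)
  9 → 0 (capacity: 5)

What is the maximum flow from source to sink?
Maximum flow = 11

Max flow: 11

Flow assignment:
  0 → 1: 11/19
  1 → 2: 11/20
  2 → 3: 8/11
  2 → 4: 3/11
  3 → 4: 8/8
  4 → 5: 7/12
  4 → 8: 4/9
  5 → 6: 7/7
  6 → 7: 7/11
  7 → 8: 7/8
  8 → 9: 11/11
  9 → 10: 11/19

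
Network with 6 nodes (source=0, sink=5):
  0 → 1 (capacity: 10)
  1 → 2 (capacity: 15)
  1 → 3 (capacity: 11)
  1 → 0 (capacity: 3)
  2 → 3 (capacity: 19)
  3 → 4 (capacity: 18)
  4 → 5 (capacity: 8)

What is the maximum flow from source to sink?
Maximum flow = 8

Max flow: 8

Flow assignment:
  0 → 1: 8/10
  1 → 3: 8/11
  3 → 4: 8/18
  4 → 5: 8/8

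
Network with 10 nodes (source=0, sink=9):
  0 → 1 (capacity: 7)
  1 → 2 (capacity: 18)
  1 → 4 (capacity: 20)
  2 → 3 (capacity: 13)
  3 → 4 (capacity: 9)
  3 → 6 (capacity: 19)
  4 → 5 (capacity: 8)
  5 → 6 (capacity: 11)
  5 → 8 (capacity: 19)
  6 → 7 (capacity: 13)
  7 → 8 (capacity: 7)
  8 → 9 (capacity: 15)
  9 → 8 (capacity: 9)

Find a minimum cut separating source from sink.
Min cut value = 7, edges: (0,1)

Min cut value: 7
Partition: S = [0], T = [1, 2, 3, 4, 5, 6, 7, 8, 9]
Cut edges: (0,1)

By max-flow min-cut theorem, max flow = min cut = 7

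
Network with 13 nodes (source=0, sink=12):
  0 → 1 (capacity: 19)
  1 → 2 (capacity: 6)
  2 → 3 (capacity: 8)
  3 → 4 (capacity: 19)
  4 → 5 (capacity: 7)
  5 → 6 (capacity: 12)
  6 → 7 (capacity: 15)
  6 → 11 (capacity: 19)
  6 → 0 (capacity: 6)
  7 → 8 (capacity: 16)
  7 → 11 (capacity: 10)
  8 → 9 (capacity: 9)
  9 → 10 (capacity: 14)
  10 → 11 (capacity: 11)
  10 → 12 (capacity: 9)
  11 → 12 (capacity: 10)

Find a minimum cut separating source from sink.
Min cut value = 6, edges: (1,2)

Min cut value: 6
Partition: S = [0, 1], T = [2, 3, 4, 5, 6, 7, 8, 9, 10, 11, 12]
Cut edges: (1,2)

By max-flow min-cut theorem, max flow = min cut = 6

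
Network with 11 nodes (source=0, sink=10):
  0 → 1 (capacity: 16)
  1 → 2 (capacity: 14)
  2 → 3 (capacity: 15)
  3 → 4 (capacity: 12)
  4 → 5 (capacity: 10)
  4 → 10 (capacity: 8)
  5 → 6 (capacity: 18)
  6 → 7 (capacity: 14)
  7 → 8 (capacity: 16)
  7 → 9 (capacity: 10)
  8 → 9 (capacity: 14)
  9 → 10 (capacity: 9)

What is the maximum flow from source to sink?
Maximum flow = 12

Max flow: 12

Flow assignment:
  0 → 1: 12/16
  1 → 2: 12/14
  2 → 3: 12/15
  3 → 4: 12/12
  4 → 5: 4/10
  4 → 10: 8/8
  5 → 6: 4/18
  6 → 7: 4/14
  7 → 9: 4/10
  9 → 10: 4/9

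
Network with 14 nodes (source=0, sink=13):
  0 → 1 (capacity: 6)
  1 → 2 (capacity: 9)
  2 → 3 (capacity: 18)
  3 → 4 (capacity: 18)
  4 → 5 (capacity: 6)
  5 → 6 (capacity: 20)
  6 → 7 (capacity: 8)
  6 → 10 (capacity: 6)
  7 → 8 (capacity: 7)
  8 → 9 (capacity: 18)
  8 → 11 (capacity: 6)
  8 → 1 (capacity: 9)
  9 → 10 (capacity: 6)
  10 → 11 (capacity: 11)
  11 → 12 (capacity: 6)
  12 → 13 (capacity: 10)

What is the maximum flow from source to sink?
Maximum flow = 6

Max flow: 6

Flow assignment:
  0 → 1: 6/6
  1 → 2: 6/9
  2 → 3: 6/18
  3 → 4: 6/18
  4 → 5: 6/6
  5 → 6: 6/20
  6 → 10: 6/6
  10 → 11: 6/11
  11 → 12: 6/6
  12 → 13: 6/10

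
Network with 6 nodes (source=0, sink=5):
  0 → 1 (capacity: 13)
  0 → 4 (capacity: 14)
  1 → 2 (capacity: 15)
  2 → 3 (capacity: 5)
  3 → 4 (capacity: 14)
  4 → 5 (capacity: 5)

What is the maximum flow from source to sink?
Maximum flow = 5

Max flow: 5

Flow assignment:
  0 → 1: 5/13
  1 → 2: 5/15
  2 → 3: 5/5
  3 → 4: 5/14
  4 → 5: 5/5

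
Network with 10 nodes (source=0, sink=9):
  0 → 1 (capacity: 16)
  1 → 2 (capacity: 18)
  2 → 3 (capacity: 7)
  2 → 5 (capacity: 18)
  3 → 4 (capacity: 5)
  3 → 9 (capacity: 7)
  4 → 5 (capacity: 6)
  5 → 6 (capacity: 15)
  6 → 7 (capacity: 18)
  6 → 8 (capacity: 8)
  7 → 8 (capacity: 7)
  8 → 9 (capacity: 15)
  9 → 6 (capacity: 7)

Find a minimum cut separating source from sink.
Min cut value = 16, edges: (0,1)

Min cut value: 16
Partition: S = [0], T = [1, 2, 3, 4, 5, 6, 7, 8, 9]
Cut edges: (0,1)

By max-flow min-cut theorem, max flow = min cut = 16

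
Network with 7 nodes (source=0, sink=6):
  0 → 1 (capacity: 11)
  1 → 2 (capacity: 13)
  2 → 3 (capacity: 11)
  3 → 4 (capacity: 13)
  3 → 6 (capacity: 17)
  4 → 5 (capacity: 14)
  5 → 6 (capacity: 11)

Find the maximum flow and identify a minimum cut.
Max flow = 11, Min cut edges: (2,3)

Maximum flow: 11
Minimum cut: (2,3)
Partition: S = [0, 1, 2], T = [3, 4, 5, 6]

Max-flow min-cut theorem verified: both equal 11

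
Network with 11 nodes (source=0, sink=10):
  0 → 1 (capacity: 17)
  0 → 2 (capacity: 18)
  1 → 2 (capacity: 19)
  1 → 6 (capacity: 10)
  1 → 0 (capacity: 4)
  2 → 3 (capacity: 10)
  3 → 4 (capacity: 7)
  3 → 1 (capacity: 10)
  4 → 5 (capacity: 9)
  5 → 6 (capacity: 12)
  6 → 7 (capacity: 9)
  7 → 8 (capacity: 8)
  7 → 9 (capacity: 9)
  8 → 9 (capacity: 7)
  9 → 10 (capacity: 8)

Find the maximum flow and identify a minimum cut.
Max flow = 8, Min cut edges: (9,10)

Maximum flow: 8
Minimum cut: (9,10)
Partition: S = [0, 1, 2, 3, 4, 5, 6, 7, 8, 9], T = [10]

Max-flow min-cut theorem verified: both equal 8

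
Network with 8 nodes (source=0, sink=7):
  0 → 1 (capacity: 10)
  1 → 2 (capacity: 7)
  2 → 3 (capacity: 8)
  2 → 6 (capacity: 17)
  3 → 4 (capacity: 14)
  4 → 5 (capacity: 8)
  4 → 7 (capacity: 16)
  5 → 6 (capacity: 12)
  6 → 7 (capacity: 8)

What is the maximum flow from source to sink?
Maximum flow = 7

Max flow: 7

Flow assignment:
  0 → 1: 7/10
  1 → 2: 7/7
  2 → 6: 7/17
  6 → 7: 7/8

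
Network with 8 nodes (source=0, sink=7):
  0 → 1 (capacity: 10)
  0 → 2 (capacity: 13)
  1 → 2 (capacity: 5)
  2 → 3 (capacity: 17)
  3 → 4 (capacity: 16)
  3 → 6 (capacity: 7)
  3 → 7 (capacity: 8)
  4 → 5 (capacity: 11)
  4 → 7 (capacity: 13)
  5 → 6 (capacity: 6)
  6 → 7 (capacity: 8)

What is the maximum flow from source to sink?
Maximum flow = 17

Max flow: 17

Flow assignment:
  0 → 1: 5/10
  0 → 2: 12/13
  1 → 2: 5/5
  2 → 3: 17/17
  3 → 4: 9/16
  3 → 7: 8/8
  4 → 7: 9/13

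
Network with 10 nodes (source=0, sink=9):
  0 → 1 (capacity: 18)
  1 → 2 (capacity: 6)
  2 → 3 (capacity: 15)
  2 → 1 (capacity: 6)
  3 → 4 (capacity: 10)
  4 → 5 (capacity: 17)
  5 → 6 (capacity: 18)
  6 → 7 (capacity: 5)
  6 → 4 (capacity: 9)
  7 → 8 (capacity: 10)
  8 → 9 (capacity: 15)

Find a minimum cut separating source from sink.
Min cut value = 5, edges: (6,7)

Min cut value: 5
Partition: S = [0, 1, 2, 3, 4, 5, 6], T = [7, 8, 9]
Cut edges: (6,7)

By max-flow min-cut theorem, max flow = min cut = 5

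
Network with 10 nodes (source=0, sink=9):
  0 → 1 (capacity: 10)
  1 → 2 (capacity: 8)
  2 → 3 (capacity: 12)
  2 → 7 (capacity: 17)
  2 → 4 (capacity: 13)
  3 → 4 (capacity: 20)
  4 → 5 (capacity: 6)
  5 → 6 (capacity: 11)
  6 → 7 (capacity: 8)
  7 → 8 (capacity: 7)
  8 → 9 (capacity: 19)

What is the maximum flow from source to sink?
Maximum flow = 7

Max flow: 7

Flow assignment:
  0 → 1: 7/10
  1 → 2: 7/8
  2 → 7: 7/17
  7 → 8: 7/7
  8 → 9: 7/19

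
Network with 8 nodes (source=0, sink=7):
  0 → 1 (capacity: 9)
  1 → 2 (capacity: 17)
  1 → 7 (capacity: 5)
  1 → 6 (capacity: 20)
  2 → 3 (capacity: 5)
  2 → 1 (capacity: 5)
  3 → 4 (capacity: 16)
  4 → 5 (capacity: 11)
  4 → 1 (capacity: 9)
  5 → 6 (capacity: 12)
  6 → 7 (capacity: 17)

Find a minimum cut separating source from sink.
Min cut value = 9, edges: (0,1)

Min cut value: 9
Partition: S = [0], T = [1, 2, 3, 4, 5, 6, 7]
Cut edges: (0,1)

By max-flow min-cut theorem, max flow = min cut = 9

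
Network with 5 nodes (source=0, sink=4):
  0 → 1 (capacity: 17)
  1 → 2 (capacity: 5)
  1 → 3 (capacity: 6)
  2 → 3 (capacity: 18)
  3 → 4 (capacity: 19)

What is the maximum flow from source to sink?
Maximum flow = 11

Max flow: 11

Flow assignment:
  0 → 1: 11/17
  1 → 2: 5/5
  1 → 3: 6/6
  2 → 3: 5/18
  3 → 4: 11/19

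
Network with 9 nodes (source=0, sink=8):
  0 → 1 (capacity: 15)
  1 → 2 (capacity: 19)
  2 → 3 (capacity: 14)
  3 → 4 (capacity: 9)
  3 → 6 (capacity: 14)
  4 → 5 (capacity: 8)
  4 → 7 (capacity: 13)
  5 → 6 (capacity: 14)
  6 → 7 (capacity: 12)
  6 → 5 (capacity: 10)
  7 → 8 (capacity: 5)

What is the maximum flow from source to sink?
Maximum flow = 5

Max flow: 5

Flow assignment:
  0 → 1: 5/15
  1 → 2: 5/19
  2 → 3: 5/14
  3 → 6: 5/14
  6 → 7: 5/12
  7 → 8: 5/5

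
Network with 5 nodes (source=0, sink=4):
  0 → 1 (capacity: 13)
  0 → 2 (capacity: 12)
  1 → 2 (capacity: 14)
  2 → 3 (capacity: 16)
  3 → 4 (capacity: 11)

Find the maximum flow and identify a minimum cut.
Max flow = 11, Min cut edges: (3,4)

Maximum flow: 11
Minimum cut: (3,4)
Partition: S = [0, 1, 2, 3], T = [4]

Max-flow min-cut theorem verified: both equal 11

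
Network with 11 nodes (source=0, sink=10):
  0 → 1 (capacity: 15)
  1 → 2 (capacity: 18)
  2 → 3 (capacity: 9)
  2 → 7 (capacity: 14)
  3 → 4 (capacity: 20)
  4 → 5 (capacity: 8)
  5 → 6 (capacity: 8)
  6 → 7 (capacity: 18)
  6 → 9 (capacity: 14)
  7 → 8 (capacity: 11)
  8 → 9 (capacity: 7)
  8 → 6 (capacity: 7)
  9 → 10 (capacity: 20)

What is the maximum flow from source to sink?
Maximum flow = 15

Max flow: 15

Flow assignment:
  0 → 1: 15/15
  1 → 2: 15/18
  2 → 3: 4/9
  2 → 7: 11/14
  3 → 4: 4/20
  4 → 5: 4/8
  5 → 6: 4/8
  6 → 9: 8/14
  7 → 8: 11/11
  8 → 9: 7/7
  8 → 6: 4/7
  9 → 10: 15/20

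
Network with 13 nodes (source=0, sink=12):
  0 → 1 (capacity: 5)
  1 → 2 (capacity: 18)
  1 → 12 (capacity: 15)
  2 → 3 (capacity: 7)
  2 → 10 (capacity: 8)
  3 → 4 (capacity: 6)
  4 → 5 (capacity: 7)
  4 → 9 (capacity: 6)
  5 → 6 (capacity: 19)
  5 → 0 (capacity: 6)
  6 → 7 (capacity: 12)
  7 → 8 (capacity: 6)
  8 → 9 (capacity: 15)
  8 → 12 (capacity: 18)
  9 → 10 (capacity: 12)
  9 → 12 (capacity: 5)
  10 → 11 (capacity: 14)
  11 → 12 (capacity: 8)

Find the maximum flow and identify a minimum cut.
Max flow = 5, Min cut edges: (0,1)

Maximum flow: 5
Minimum cut: (0,1)
Partition: S = [0], T = [1, 2, 3, 4, 5, 6, 7, 8, 9, 10, 11, 12]

Max-flow min-cut theorem verified: both equal 5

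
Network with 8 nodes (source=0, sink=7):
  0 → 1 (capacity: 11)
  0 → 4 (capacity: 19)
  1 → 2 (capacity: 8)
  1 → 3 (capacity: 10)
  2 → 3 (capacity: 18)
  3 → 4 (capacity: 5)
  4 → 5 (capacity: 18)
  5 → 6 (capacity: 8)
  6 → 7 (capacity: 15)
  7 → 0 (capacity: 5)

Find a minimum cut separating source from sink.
Min cut value = 8, edges: (5,6)

Min cut value: 8
Partition: S = [0, 1, 2, 3, 4, 5], T = [6, 7]
Cut edges: (5,6)

By max-flow min-cut theorem, max flow = min cut = 8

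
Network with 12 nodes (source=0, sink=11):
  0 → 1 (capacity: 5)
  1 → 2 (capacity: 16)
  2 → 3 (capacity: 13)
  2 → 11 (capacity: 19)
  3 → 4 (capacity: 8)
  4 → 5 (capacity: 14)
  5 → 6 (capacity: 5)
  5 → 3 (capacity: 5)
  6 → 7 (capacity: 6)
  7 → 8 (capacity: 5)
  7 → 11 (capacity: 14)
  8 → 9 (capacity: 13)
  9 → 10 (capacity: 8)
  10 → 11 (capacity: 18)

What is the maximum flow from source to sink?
Maximum flow = 5

Max flow: 5

Flow assignment:
  0 → 1: 5/5
  1 → 2: 5/16
  2 → 11: 5/19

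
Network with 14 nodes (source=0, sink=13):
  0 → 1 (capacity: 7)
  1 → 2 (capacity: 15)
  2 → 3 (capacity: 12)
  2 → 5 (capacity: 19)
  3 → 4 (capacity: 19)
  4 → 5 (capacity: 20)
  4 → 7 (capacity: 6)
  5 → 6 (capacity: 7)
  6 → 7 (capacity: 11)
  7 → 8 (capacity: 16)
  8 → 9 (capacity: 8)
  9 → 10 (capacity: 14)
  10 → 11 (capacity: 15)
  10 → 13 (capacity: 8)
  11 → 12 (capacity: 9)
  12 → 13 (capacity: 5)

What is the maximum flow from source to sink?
Maximum flow = 7

Max flow: 7

Flow assignment:
  0 → 1: 7/7
  1 → 2: 7/15
  2 → 3: 6/12
  2 → 5: 1/19
  3 → 4: 6/19
  4 → 7: 6/6
  5 → 6: 1/7
  6 → 7: 1/11
  7 → 8: 7/16
  8 → 9: 7/8
  9 → 10: 7/14
  10 → 13: 7/8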